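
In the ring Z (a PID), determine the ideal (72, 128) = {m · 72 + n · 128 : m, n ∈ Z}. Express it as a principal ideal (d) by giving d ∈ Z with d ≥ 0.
In the PID Z, (a, b) is generated by gcd(a, b). Compute gcd(128, 72) with the extended Euclidean algorithm, tracking rows (r, s, t) with s·128 + t·72 = r:
  row A: (128, 1, 0)   [1·128 + 0·72 = 128]
  row B: (72, 0, 1)   [0·128 + 1·72 = 72]
  128 = 1·72 + 56   → row C = row A − 1·row B = (56, 1, −1)   [check: 1·128 − 1·72 = 56]
  72 = 1·56 + 16   → row D = row B − 1·row C = (16, −1, 2)   [check: −1·128 + 2·72 = 16]
  56 = 3·16 + 8   → row E = row C − 3·row D = (8, 4, −7)   [check: 4·128 − 7·72 = 8]
  16 = 2·8 + 0   → remainder 0, stop. gcd = 8 (last nonzero row E).
So gcd(72, 128) = 8, with Bézout identity 4·128 − 7·72 = 8. Containment (⊇): the Bézout identity exhibits 8 as an element of (72, 128), giving (8) ⊆ (72, 128). Containment (⊆): since 8 | 72 and 8 | 128 (72 = 8·9, 128 = 8·16), every Z-linear combination of 72 and 128 is divisible by 8, so (72, 128) ⊆ (8). Therefore (72, 128) = (8), d = 8.

Final answer: (72, 128) = (8); d = 8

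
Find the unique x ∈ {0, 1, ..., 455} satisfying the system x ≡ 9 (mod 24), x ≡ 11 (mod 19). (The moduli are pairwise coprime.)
The moduli 24, 19 are pairwise coprime, so by the CRT there is a unique solution mod 24·19 = 456.
Solve by successive substitution. Start with x ≡ 9 (mod 24).
  Combine with x ≡ 11 (mod 19): write x = 9 + 24·t and require 9 + 24·t ≡ 11 (mod 19), i.e. 24·t ≡ 11 − 9 ≡ 2 (mod 19). Since 24^(−1) ≡ 4 (mod 19) (24 ≡ 5 (mod 19)), t ≡ 4·2 ≡ 8 (mod 19). So x ≡ 9 + 24·8 = 201 (mod 456).
Unique solution in [0, 456): x = 201.

Final answer: x ≡ 201 (mod 456); the representative in [0, 456) is 201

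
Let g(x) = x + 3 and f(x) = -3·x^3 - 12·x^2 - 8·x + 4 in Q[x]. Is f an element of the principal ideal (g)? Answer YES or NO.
In Q[x] the ideal (g) consists of all multiples of g, so f ∈ (g) iff g | f, i.e. iff the remainder of f on division by g is 0. Divide f by g (g is monic, so eliminate the leading term of the running remainder at each step):
  leading term -3·x^3: subtract (-3·x^2)·g(x) = -3·x^3 - 9·x^2, leaving -3·x^2 - 8·x + 4
  leading term -3·x^2: subtract (-3·x)·g(x) = -3·x^2 - 9·x, leaving x + 4
  leading term x: subtract (1)·g(x) = x + 3, leaving 1
The remainder r(x) = 1 ≠ 0 (and deg r < deg g), so g ∤ f, i.e. f ∉ (g).

Final answer: NO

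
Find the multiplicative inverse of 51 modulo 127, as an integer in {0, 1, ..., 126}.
51^(−1) ≡ 5 (mod 127)

Apply the extended Euclidean algorithm to (127, 51), tracking rows (r, s, t) with s·127 + t·51 = r. Each division r_prev = q·r_cur + r_new produces the new row as (previous row) − q·(current row):
  row A: (127, 1, 0)   [1·127 + 0·51 = 127]
  row B: (51, 0, 1)   [0·127 + 1·51 = 51]
  127 = 2·51 + 25   → row C = row A − 2·row B = (25, 1, −2)   [check: 1·127 − 2·51 = 25]
  51 = 2·25 + 1   → row D = row B − 2·row C = (1, −2, 5)   [check: −2·127 + 5·51 = 1]
  25 = 25·1 + 0   → remainder 0, stop. gcd = 1 (last nonzero row D).
The gcd is 1, so 51 is invertible mod 127. The last nonzero row gives −2·127 + 5·51 = 1, so t = 5. So 51^(−1) ≡ 5 (mod 127). Verify: 51 · 5 = 255 ≡ 1 (mod 127). ✓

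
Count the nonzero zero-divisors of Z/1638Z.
In Z/1638Z each nonzero element is either a unit (gcd with 1638 is 1) or a zero-divisor (gcd > 1). The number of units is φ(1638): factorise 1638 = 2 · 3^2 · 7 · 13, so φ(1638) = (2 − 1) · (3^2 − 3^1) · (7 − 1) · (13 − 1) = 1 · 6 · 6 · 12 = 432. The nonzero elements number 1638 − 1 = 1637. Hence the nonzero zero-divisors number 1637 − 432 = 1205.

Final answer: Z/1638Z has 1205 nonzero zero-divisors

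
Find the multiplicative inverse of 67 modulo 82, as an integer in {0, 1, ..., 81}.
67^(−1) ≡ 71 (mod 82)

Apply the extended Euclidean algorithm to (82, 67), tracking rows (r, s, t) with s·82 + t·67 = r. Each division r_prev = q·r_cur + r_new produces the new row as (previous row) − q·(current row):
  row A: (82, 1, 0)   [1·82 + 0·67 = 82]
  row B: (67, 0, 1)   [0·82 + 1·67 = 67]
  82 = 1·67 + 15   → row C = row A − 1·row B = (15, 1, −1)   [check: 1·82 − 1·67 = 15]
  67 = 4·15 + 7   → row D = row B − 4·row C = (7, −4, 5)   [check: −4·82 + 5·67 = 7]
  15 = 2·7 + 1   → row E = row C − 2·row D = (1, 9, −11)   [check: 9·82 − 11·67 = 1]
  7 = 7·1 + 0   → remainder 0, stop. gcd = 1 (last nonzero row E).
The gcd is 1, so 67 is invertible mod 82. The last nonzero row gives 9·82 − 11·67 = 1, so t = −11. So 67^(−1) ≡ −11 ≡ 71 (mod 82). Verify: 67 · 71 = 4757 ≡ 1 (mod 82). ✓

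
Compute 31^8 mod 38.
11

Use repeated squaring. Binary(8) = 1000. Walk through the bits of the exponent 8 left-to-right: at each bit after the leading one, square the running value, then multiply by 31 if the bit is 1 (always reducing mod 38):
  bit 1 = 1 (leading): start with 31.
  bit 2 = 0: square 31^2 = 961 ≡ 11 (mod 38).
  bit 3 = 0: square 11^2 = 121 ≡ 7 (mod 38).
  bit 4 = 0: square 7^2 = 49 ≡ 11 (mod 38).
Final value: 31^8 ≡ 11 (mod 38).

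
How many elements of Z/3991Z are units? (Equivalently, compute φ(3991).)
An element a ∈ Z/3991Z is a unit iff gcd(a, 3991) = 1, so the number of units is φ(3991). φ is multiplicative, with φ(p^e) = p^e − p^(e−1). Factorise 3991 = 13 · 307. Then
  φ(3991) = (13 − 1) · (307 − 1) = 12 · 306 = 3672.

Final answer: Z/3991Z has φ(3991) = 3672 units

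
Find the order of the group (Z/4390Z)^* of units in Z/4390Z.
|(Z/4390Z)^*| = 1752

(Z/4390Z)^* consists of the classes a with gcd(a, 4390) = 1, so its order is φ(4390). φ is multiplicative, with φ(p^e) = p^e − p^(e−1). Factorise 4390 = 2 · 5 · 439. Then
  φ(4390) = (2 − 1) · (5 − 1) · (439 − 1) = 1 · 4 · 438 = 1752.
Thus |(Z/4390Z)^*| = 1752.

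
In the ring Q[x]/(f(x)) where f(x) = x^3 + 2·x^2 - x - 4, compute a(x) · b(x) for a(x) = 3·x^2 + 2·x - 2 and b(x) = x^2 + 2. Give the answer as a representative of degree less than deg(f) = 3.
a · b ≡ 15·x^2 + 12·x - 20 (mod f(x))

First multiply in Q[x] without reducing: a · b = 3·x^4 + 2·x^3 + 4·x^2 + 4·x - 4. Now divide by f(x) = x^3 + 2·x^2 - x - 4, eliminating the leading term at each step:
  leading term 3·x^4: subtract (3·x)·f(x) = 3·x^4 + 6·x^3 - 3·x^2 - 12·x, leaving -4·x^3 + 7·x^2 + 16·x - 4
  leading term -4·x^3: subtract (-4)·f(x) = -4·x^3 - 8·x^2 + 4·x + 16, leaving 15·x^2 + 12·x - 20
The degree is now < 3, so this is the remainder. Hence a · b ≡ 15·x^2 + 12·x - 20 in Q[x]/(f).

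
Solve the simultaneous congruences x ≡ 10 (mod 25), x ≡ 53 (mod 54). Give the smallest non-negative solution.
x ≡ 485 (mod 1350); the representative in [0, 1350) is 485

The moduli 25, 54 are pairwise coprime, so by the CRT there is a unique solution mod 25·54 = 1350.
Solve by successive substitution. Start with x ≡ 10 (mod 25).
  Combine with x ≡ 53 (mod 54): write x = 10 + 25·t and require 10 + 25·t ≡ 53 (mod 54), i.e. 25·t ≡ 53 − 10 ≡ 43 (mod 54). Since 25^(−1) ≡ 13 (mod 54), t ≡ 13·43 ≡ 19 (mod 54). So x ≡ 10 + 25·19 = 485 (mod 1350).
Unique solution in [0, 1350): x = 485.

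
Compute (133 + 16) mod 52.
Reduce the summands first: 133 ≡ 29 (mod 52), so 133 + 16 ≡ 29 + 16 (mod 52). 29 + 16 = 45; 45 = 0·52 + 45, so (133 + 16) mod 52 = 45.

Final answer: 45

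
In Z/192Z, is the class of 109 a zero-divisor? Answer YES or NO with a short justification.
gcd(109, 192) = 1, so 109 is a unit in Z/192Z (it has a multiplicative inverse). A unit cannot be a zero-divisor: if 109·b ≡ 0 then multiplying both sides by 109^(−1) gives b ≡ 0. So 109 is not a zero-divisor.

Final answer: NO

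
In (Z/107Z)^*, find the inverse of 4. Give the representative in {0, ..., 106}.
4^(−1) ≡ 27 (mod 107)

Apply the extended Euclidean algorithm to (107, 4), tracking rows (r, s, t) with s·107 + t·4 = r. Each division r_prev = q·r_cur + r_new produces the new row as (previous row) − q·(current row):
  row A: (107, 1, 0)   [1·107 + 0·4 = 107]
  row B: (4, 0, 1)   [0·107 + 1·4 = 4]
  107 = 26·4 + 3   → row C = row A − 26·row B = (3, 1, −26)   [check: 1·107 − 26·4 = 3]
  4 = 1·3 + 1   → row D = row B − 1·row C = (1, −1, 27)   [check: −1·107 + 27·4 = 1]
  3 = 3·1 + 0   → remainder 0, stop. gcd = 1 (last nonzero row D).
The gcd is 1, so 4 is invertible mod 107. The last nonzero row gives −1·107 + 27·4 = 1, so t = 27. So 4^(−1) ≡ 27 (mod 107). Verify: 4 · 27 = 108 ≡ 1 (mod 107). ✓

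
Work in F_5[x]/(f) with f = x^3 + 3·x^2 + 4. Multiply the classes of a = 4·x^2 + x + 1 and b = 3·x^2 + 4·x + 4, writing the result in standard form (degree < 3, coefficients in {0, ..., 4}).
a · b ≡ 4·x^2 + 2 (mod f(x))

Multiply as integer polynomials: a · b = 12·x^4 + 19·x^3 + 23·x^2 + 8·x + 4. Reducing coefficients mod 5: a · b ≡ 2·x^4 + 4·x^3 + 3·x^2 + 3·x + 4. Now divide by f(x) = x^3 + 3·x^2 + 4 in F_5[x], eliminating the leading term at each step:
  leading term 2·x^4: subtract (2·x)·f(x) = 2·x^4 + x^3 + 3·x, leaving 3·x^3 + 3·x^2 + 4 (coefficients mod 5)
  leading term 3·x^3: subtract (3)·f(x) = 3·x^3 + 4·x^2 + 2, leaving 4·x^2 + 2 (coefficients mod 5)
The degree is now < 3, so this is the remainder. Hence a · b ≡ 4·x^2 + 2 in F_5[x]/(f).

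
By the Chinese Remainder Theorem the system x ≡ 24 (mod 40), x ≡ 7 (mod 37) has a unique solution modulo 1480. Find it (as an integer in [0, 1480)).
x ≡ 784 (mod 1480); the representative in [0, 1480) is 784

The moduli 40, 37 are pairwise coprime, so by the CRT there is a unique solution mod 40·37 = 1480.
Solve by successive substitution. Start with x ≡ 24 (mod 40).
  Combine with x ≡ 7 (mod 37): write x = 24 + 40·t and require 24 + 40·t ≡ 7 (mod 37), i.e. 40·t ≡ 7 − 24 ≡ 20 (mod 37). Since 40^(−1) ≡ 25 (mod 37) (40 ≡ 3 (mod 37)), t ≡ 25·20 ≡ 19 (mod 37). So x ≡ 24 + 40·19 = 784 (mod 1480).
Unique solution in [0, 1480): x = 784.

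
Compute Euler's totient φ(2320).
φ(2320) = 896

φ is multiplicative, with φ(p^e) = p^e − p^(e−1). Factorise 2320 = 2^4 · 5 · 29. Then
  φ(2320) = (2^4 − 2^3) · (5 − 1) · (29 − 1) = 8 · 4 · 28 = 896.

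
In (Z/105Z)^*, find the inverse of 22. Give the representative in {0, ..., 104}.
Apply the extended Euclidean algorithm to (105, 22), tracking rows (r, s, t) with s·105 + t·22 = r. Each division r_prev = q·r_cur + r_new produces the new row as (previous row) − q·(current row):
  row A: (105, 1, 0)   [1·105 + 0·22 = 105]
  row B: (22, 0, 1)   [0·105 + 1·22 = 22]
  105 = 4·22 + 17   → row C = row A − 4·row B = (17, 1, −4)   [check: 1·105 − 4·22 = 17]
  22 = 1·17 + 5   → row D = row B − 1·row C = (5, −1, 5)   [check: −1·105 + 5·22 = 5]
  17 = 3·5 + 2   → row E = row C − 3·row D = (2, 4, −19)   [check: 4·105 − 19·22 = 2]
  5 = 2·2 + 1   → row F = row D − 2·row E = (1, −9, 43)   [check: −9·105 + 43·22 = 1]
  2 = 2·1 + 0   → remainder 0, stop. gcd = 1 (last nonzero row F).
The gcd is 1, so 22 is invertible mod 105. The last nonzero row gives −9·105 + 43·22 = 1, so t = 43. So 22^(−1) ≡ 43 (mod 105). Verify: 22 · 43 = 946 ≡ 1 (mod 105). ✓

Final answer: 22^(−1) ≡ 43 (mod 105)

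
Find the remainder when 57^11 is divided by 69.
45

Use repeated squaring. Binary(11) = 1011. Walk through the bits of the exponent 11 left-to-right: at each bit after the leading one, square the running value, then multiply by 57 if the bit is 1 (always reducing mod 69):
  bit 1 = 1 (leading): start with 57.
  bit 2 = 0: square 57^2 = 3249 ≡ 6 (mod 69).
  bit 3 = 1: square 6^2 = 36; bit is 1, so multiply 36·57 = 2052 ≡ 51 (mod 69).
  bit 4 = 1: square 51^2 = 2601 ≡ 48; bit is 1, so multiply 48·57 = 2736 ≡ 45 (mod 69).
Final value: 57^11 ≡ 45 (mod 69).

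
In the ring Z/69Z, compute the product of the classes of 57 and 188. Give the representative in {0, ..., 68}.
Reduce the factors first: 188 ≡ 50 (mod 69), so 57 · 188 ≡ 57 · 50 (mod 69). 57 · 50 = 2850. Dividing by 69: 2850 = 41·69 + 21. So (57 · 188) mod 69 = 21.

Final answer: 21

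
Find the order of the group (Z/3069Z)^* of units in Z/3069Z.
|(Z/3069Z)^*| = 1800

(Z/3069Z)^* consists of the classes a with gcd(a, 3069) = 1, so its order is φ(3069). φ is multiplicative, with φ(p^e) = p^e − p^(e−1). Factorise 3069 = 3^2 · 11 · 31. Then
  φ(3069) = (3^2 − 3^1) · (11 − 1) · (31 − 1) = 6 · 10 · 30 = 1800.
Thus |(Z/3069Z)^*| = 1800.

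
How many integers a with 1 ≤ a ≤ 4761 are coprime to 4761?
The number of a ∈ {1, ..., 4761} with gcd(a, 4761) = 1 is by definition Euler's totient φ(4761). φ is multiplicative, with φ(p^e) = p^e − p^(e−1). Factorise 4761 = 3^2 · 23^2. Then
  φ(4761) = (3^2 − 3^1) · (23^2 − 23^1) = 6 · 506 = 3036.
So there are 3036 such integers.

Final answer: 3036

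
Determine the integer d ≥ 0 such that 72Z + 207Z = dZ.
In the PID Z, (a, b) is generated by gcd(a, b). Compute gcd(207, 72) with the extended Euclidean algorithm, tracking rows (r, s, t) with s·207 + t·72 = r:
  row A: (207, 1, 0)   [1·207 + 0·72 = 207]
  row B: (72, 0, 1)   [0·207 + 1·72 = 72]
  207 = 2·72 + 63   → row C = row A − 2·row B = (63, 1, −2)   [check: 1·207 − 2·72 = 63]
  72 = 1·63 + 9   → row D = row B − 1·row C = (9, −1, 3)   [check: −1·207 + 3·72 = 9]
  63 = 7·9 + 0   → remainder 0, stop. gcd = 9 (last nonzero row D).
So gcd(72, 207) = 9, with Bézout identity −1·207 + 3·72 = 9. Containment (⊇): the Bézout identity exhibits 9 as an element of (72, 207), giving (9) ⊆ (72, 207). Containment (⊆): since 9 | 72 and 9 | 207 (72 = 9·8, 207 = 9·23), every Z-linear combination of 72 and 207 is divisible by 9, so (72, 207) ⊆ (9). Therefore (72, 207) = (9), d = 9.

Final answer: (72, 207) = (9); d = 9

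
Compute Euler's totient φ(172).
φ(172) = 84

φ is multiplicative, with φ(p^e) = p^e − p^(e−1). Factorise 172 = 2^2 · 43. Then
  φ(172) = (2^2 − 2^1) · (43 − 1) = 2 · 42 = 84.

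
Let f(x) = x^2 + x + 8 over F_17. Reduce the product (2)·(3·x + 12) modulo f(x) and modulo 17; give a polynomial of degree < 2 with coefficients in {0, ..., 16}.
a · b ≡ 6·x + 7 (mod f(x))

Multiply as integer polynomials: a · b = 6·x + 24. Reducing coefficients mod 17: a · b ≡ 6·x + 7. This already has degree < 2, so no reduction by f is needed. Hence a · b ≡ 6·x + 7 in F_17[x]/(f).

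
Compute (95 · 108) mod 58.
Reduce the factors first: 95 ≡ 37, 108 ≡ 50 (mod 58), so 95 · 108 ≡ 37 · 50 (mod 58). 37 · 50 = 1850. Dividing by 58: 1850 = 31·58 + 52. So (95 · 108) mod 58 = 52.

Final answer: 52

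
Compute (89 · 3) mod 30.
Reduce the factors first: 89 ≡ 29 (mod 30), so 89 · 3 ≡ 29 · 3 (mod 30). 29 · 3 = 87. Dividing by 30: 87 = 2·30 + 27. So (89 · 3) mod 30 = 27.

Final answer: 27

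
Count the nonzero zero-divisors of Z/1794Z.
Z/1794Z has 1265 nonzero zero-divisors

In Z/1794Z each nonzero element is either a unit (gcd with 1794 is 1) or a zero-divisor (gcd > 1). The number of units is φ(1794): factorise 1794 = 2 · 3 · 13 · 23, so φ(1794) = (2 − 1) · (3 − 1) · (13 − 1) · (23 − 1) = 1 · 2 · 12 · 22 = 528. The nonzero elements number 1794 − 1 = 1793. Hence the nonzero zero-divisors number 1793 − 528 = 1265.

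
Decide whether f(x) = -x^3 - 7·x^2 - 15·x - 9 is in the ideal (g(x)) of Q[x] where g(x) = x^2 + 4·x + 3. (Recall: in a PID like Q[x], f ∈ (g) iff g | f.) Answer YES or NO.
YES

In Q[x] the ideal (g) consists of all multiples of g, so f ∈ (g) iff g | f, i.e. iff the remainder of f on division by g is 0. Divide f by g (g is monic, so eliminate the leading term of the running remainder at each step):
  leading term -x^3: subtract (-x)·g(x) = -x^3 - 4·x^2 - 3·x, leaving -3·x^2 - 12·x - 9
  leading term -3·x^2: subtract (-3)·g(x) = -3·x^2 - 12·x - 9, leaving 0
The remainder is 0, so f(x) = g(x) · h(x) with h(x) = -x - 3. Hence g | f, i.e. f ∈ (g).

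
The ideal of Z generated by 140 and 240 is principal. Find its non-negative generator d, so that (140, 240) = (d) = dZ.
(140, 240) = (20); d = 20

In the PID Z, (a, b) is generated by gcd(a, b). Compute gcd(240, 140) with the extended Euclidean algorithm, tracking rows (r, s, t) with s·240 + t·140 = r:
  row A: (240, 1, 0)   [1·240 + 0·140 = 240]
  row B: (140, 0, 1)   [0·240 + 1·140 = 140]
  240 = 1·140 + 100   → row C = row A − 1·row B = (100, 1, −1)   [check: 1·240 − 1·140 = 100]
  140 = 1·100 + 40   → row D = row B − 1·row C = (40, −1, 2)   [check: −1·240 + 2·140 = 40]
  100 = 2·40 + 20   → row E = row C − 2·row D = (20, 3, −5)   [check: 3·240 − 5·140 = 20]
  40 = 2·20 + 0   → remainder 0, stop. gcd = 20 (last nonzero row E).
So gcd(140, 240) = 20, with Bézout identity 3·240 − 5·140 = 20. Containment (⊇): the Bézout identity exhibits 20 as an element of (140, 240), giving (20) ⊆ (140, 240). Containment (⊆): since 20 | 140 and 20 | 240 (140 = 20·7, 240 = 20·12), every Z-linear combination of 140 and 240 is divisible by 20, so (140, 240) ⊆ (20). Therefore (140, 240) = (20), d = 20.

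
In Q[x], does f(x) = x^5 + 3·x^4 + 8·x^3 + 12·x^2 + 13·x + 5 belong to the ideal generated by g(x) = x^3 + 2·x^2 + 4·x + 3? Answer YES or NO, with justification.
In Q[x] the ideal (g) consists of all multiples of g, so f ∈ (g) iff g | f, i.e. iff the remainder of f on division by g is 0. Divide f by g (g is monic, so eliminate the leading term of the running remainder at each step):
  leading term x^5: subtract (x^2)·g(x) = x^5 + 2·x^4 + 4·x^3 + 3·x^2, leaving x^4 + 4·x^3 + 9·x^2 + 13·x + 5
  leading term x^4: subtract (x)·g(x) = x^4 + 2·x^3 + 4·x^2 + 3·x, leaving 2·x^3 + 5·x^2 + 10·x + 5
  leading term 2·x^3: subtract (2)·g(x) = 2·x^3 + 4·x^2 + 8·x + 6, leaving x^2 + 2·x - 1
The remainder r(x) = x^2 + 2·x - 1 ≠ 0 (and deg r < deg g), so g ∤ f, i.e. f ∉ (g).

Final answer: NO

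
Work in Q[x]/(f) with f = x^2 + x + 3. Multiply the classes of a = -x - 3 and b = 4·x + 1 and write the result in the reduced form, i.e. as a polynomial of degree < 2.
a · b ≡ 9 - 9·x (mod f(x))

First multiply in Q[x] without reducing: a · b = -4·x^2 - 13·x - 3. Now divide by f(x) = x^2 + x + 3, eliminating the leading term at each step:
  leading term -4·x^2: subtract (-4)·f(x) = -4·x^2 - 4·x - 12, leaving 9 - 9·x
The degree is now < 2, so this is the remainder. Hence a · b ≡ 9 - 9·x in Q[x]/(f).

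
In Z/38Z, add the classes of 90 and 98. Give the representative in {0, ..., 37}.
36

Reduce the summands first: 90 ≡ 14, 98 ≡ 22 (mod 38), so 90 + 98 ≡ 14 + 22 (mod 38). 14 + 22 = 36; 36 = 0·38 + 36, so (90 + 98) mod 38 = 36.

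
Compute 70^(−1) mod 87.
Apply the extended Euclidean algorithm to (87, 70), tracking rows (r, s, t) with s·87 + t·70 = r. Each division r_prev = q·r_cur + r_new produces the new row as (previous row) − q·(current row):
  row A: (87, 1, 0)   [1·87 + 0·70 = 87]
  row B: (70, 0, 1)   [0·87 + 1·70 = 70]
  87 = 1·70 + 17   → row C = row A − 1·row B = (17, 1, −1)   [check: 1·87 − 1·70 = 17]
  70 = 4·17 + 2   → row D = row B − 4·row C = (2, −4, 5)   [check: −4·87 + 5·70 = 2]
  17 = 8·2 + 1   → row E = row C − 8·row D = (1, 33, −41)   [check: 33·87 − 41·70 = 1]
  2 = 2·1 + 0   → remainder 0, stop. gcd = 1 (last nonzero row E).
The gcd is 1, so 70 is invertible mod 87. The last nonzero row gives 33·87 − 41·70 = 1, so t = −41. So 70^(−1) ≡ −41 ≡ 46 (mod 87). Verify: 70 · 46 = 3220 ≡ 1 (mod 87). ✓

Final answer: 70^(−1) ≡ 46 (mod 87)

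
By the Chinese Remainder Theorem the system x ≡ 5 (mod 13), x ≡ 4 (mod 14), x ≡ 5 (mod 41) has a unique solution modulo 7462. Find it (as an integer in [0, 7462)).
The moduli 13, 14, 41 are pairwise coprime, so by the CRT there is a unique solution mod 13·14·41 = 7462.
Solve by successive substitution. Start with x ≡ 5 (mod 13).
  Combine with x ≡ 4 (mod 14): write x = 5 + 13·t and require 5 + 13·t ≡ 4 (mod 14), i.e. 13·t ≡ 4 − 5 ≡ 13 (mod 14). Since 13^(−1) ≡ 13 (mod 14), t ≡ 13·13 ≡ 1 (mod 14). So x ≡ 5 + 13·1 = 18 (mod 182).
  Combine with x ≡ 5 (mod 41): write x = 18 + 182·t and require 18 + 182·t ≡ 5 (mod 41), i.e. 182·t ≡ 5 − 18 ≡ 28 (mod 41). Since 182^(−1) ≡ 16 (mod 41) (182 ≡ 18 (mod 41)), t ≡ 16·28 ≡ 38 (mod 41). So x ≡ 18 + 182·38 = 6934 (mod 7462).
Unique solution in [0, 7462): x = 6934.

Final answer: x ≡ 6934 (mod 7462); the representative in [0, 7462) is 6934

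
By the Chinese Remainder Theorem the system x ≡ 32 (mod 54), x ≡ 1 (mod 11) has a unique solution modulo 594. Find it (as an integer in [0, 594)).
x ≡ 518 (mod 594); the representative in [0, 594) is 518

The moduli 54, 11 are pairwise coprime, so by the CRT there is a unique solution mod 54·11 = 594.
Solve by successive substitution. Start with x ≡ 32 (mod 54).
  Combine with x ≡ 1 (mod 11): write x = 32 + 54·t and require 32 + 54·t ≡ 1 (mod 11), i.e. 54·t ≡ 1 − 32 ≡ 2 (mod 11). Since 54^(−1) ≡ 10 (mod 11) (54 ≡ 10 (mod 11)), t ≡ 10·2 ≡ 9 (mod 11). So x ≡ 32 + 54·9 = 518 (mod 594).
Unique solution in [0, 594): x = 518.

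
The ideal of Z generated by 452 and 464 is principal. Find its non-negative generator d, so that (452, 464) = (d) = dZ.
In the PID Z, (a, b) is generated by gcd(a, b). Compute gcd(464, 452) with the extended Euclidean algorithm, tracking rows (r, s, t) with s·464 + t·452 = r:
  row A: (464, 1, 0)   [1·464 + 0·452 = 464]
  row B: (452, 0, 1)   [0·464 + 1·452 = 452]
  464 = 1·452 + 12   → row C = row A − 1·row B = (12, 1, −1)   [check: 1·464 − 1·452 = 12]
  452 = 37·12 + 8   → row D = row B − 37·row C = (8, −37, 38)   [check: −37·464 + 38·452 = 8]
  12 = 1·8 + 4   → row E = row C − 1·row D = (4, 38, −39)   [check: 38·464 − 39·452 = 4]
  8 = 2·4 + 0   → remainder 0, stop. gcd = 4 (last nonzero row E).
So gcd(452, 464) = 4, with Bézout identity 38·464 − 39·452 = 4. Containment (⊇): the Bézout identity exhibits 4 as an element of (452, 464), giving (4) ⊆ (452, 464). Containment (⊆): since 4 | 452 and 4 | 464 (452 = 4·113, 464 = 4·116), every Z-linear combination of 452 and 464 is divisible by 4, so (452, 464) ⊆ (4). Therefore (452, 464) = (4), d = 4.

Final answer: (452, 464) = (4); d = 4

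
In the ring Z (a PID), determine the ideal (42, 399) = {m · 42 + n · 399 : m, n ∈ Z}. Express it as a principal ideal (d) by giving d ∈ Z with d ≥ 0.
In the PID Z, (a, b) is generated by gcd(a, b). Compute gcd(399, 42) with the extended Euclidean algorithm, tracking rows (r, s, t) with s·399 + t·42 = r:
  row A: (399, 1, 0)   [1·399 + 0·42 = 399]
  row B: (42, 0, 1)   [0·399 + 1·42 = 42]
  399 = 9·42 + 21   → row C = row A − 9·row B = (21, 1, −9)   [check: 1·399 − 9·42 = 21]
  42 = 2·21 + 0   → remainder 0, stop. gcd = 21 (last nonzero row C).
So gcd(42, 399) = 21, with Bézout identity 1·399 − 9·42 = 21. Containment (⊇): the Bézout identity exhibits 21 as an element of (42, 399), giving (21) ⊆ (42, 399). Containment (⊆): since 21 | 42 and 21 | 399 (42 = 21·2, 399 = 21·19), every Z-linear combination of 42 and 399 is divisible by 21, so (42, 399) ⊆ (21). Therefore (42, 399) = (21), d = 21.

Final answer: (42, 399) = (21); d = 21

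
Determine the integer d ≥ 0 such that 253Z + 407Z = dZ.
(253, 407) = (11); d = 11

In the PID Z, (a, b) is generated by gcd(a, b). Compute gcd(407, 253) with the extended Euclidean algorithm, tracking rows (r, s, t) with s·407 + t·253 = r:
  row A: (407, 1, 0)   [1·407 + 0·253 = 407]
  row B: (253, 0, 1)   [0·407 + 1·253 = 253]
  407 = 1·253 + 154   → row C = row A − 1·row B = (154, 1, −1)   [check: 1·407 − 1·253 = 154]
  253 = 1·154 + 99   → row D = row B − 1·row C = (99, −1, 2)   [check: −1·407 + 2·253 = 99]
  154 = 1·99 + 55   → row E = row C − 1·row D = (55, 2, −3)   [check: 2·407 − 3·253 = 55]
  99 = 1·55 + 44   → row F = row D − 1·row E = (44, −3, 5)   [check: −3·407 + 5·253 = 44]
  55 = 1·44 + 11   → row G = row E − 1·row F = (11, 5, −8)   [check: 5·407 − 8·253 = 11]
  44 = 4·11 + 0   → remainder 0, stop. gcd = 11 (last nonzero row G).
So gcd(253, 407) = 11, with Bézout identity 5·407 − 8·253 = 11. Containment (⊇): the Bézout identity exhibits 11 as an element of (253, 407), giving (11) ⊆ (253, 407). Containment (⊆): since 11 | 253 and 11 | 407 (253 = 11·23, 407 = 11·37), every Z-linear combination of 253 and 407 is divisible by 11, so (253, 407) ⊆ (11). Therefore (253, 407) = (11), d = 11.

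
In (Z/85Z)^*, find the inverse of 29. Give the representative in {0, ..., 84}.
Apply the extended Euclidean algorithm to (85, 29), tracking rows (r, s, t) with s·85 + t·29 = r. Each division r_prev = q·r_cur + r_new produces the new row as (previous row) − q·(current row):
  row A: (85, 1, 0)   [1·85 + 0·29 = 85]
  row B: (29, 0, 1)   [0·85 + 1·29 = 29]
  85 = 2·29 + 27   → row C = row A − 2·row B = (27, 1, −2)   [check: 1·85 − 2·29 = 27]
  29 = 1·27 + 2   → row D = row B − 1·row C = (2, −1, 3)   [check: −1·85 + 3·29 = 2]
  27 = 13·2 + 1   → row E = row C − 13·row D = (1, 14, −41)   [check: 14·85 − 41·29 = 1]
  2 = 2·1 + 0   → remainder 0, stop. gcd = 1 (last nonzero row E).
The gcd is 1, so 29 is invertible mod 85. The last nonzero row gives 14·85 − 41·29 = 1, so t = −41. So 29^(−1) ≡ −41 ≡ 44 (mod 85). Verify: 29 · 44 = 1276 ≡ 1 (mod 85). ✓

Final answer: 29^(−1) ≡ 44 (mod 85)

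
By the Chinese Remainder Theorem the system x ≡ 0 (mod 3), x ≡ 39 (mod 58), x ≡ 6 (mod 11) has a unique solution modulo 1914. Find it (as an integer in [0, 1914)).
The moduli 3, 58, 11 are pairwise coprime, so by the CRT there is a unique solution mod 3·58·11 = 1914.
Solve by successive substitution. Start with x ≡ 0 (mod 3).
  Combine with x ≡ 39 (mod 58): write x = 3·t and require 3·t ≡ 39 (mod 58). Since 3^(−1) ≡ 39 (mod 58), t ≡ 39·39 ≡ 13 (mod 58). So x ≡ 3·13 = 39 (mod 174).
  Combine with x ≡ 6 (mod 11): write x = 39 + 174·t and require 39 + 174·t ≡ 6 (mod 11), i.e. 174·t ≡ 6 − 39 ≡ 0 (mod 11). Since 174^(−1) ≡ 5 (mod 11) (174 ≡ 9 (mod 11)), t ≡ 5·0 ≡ 0 (mod 11). So x ≡ 39 + 174·0 = 39 (mod 1914).
Unique solution in [0, 1914): x = 39.

Final answer: x ≡ 39 (mod 1914); the representative in [0, 1914) is 39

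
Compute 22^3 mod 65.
53

Use repeated squaring. Binary(3) = 11. Walk through the bits of the exponent 3 left-to-right: at each bit after the leading one, square the running value, then multiply by 22 if the bit is 1 (always reducing mod 65):
  bit 1 = 1 (leading): start with 22.
  bit 2 = 1: square 22^2 = 484 ≡ 29; bit is 1, so multiply 29·22 = 638 ≡ 53 (mod 65).
Final value: 22^3 ≡ 53 (mod 65).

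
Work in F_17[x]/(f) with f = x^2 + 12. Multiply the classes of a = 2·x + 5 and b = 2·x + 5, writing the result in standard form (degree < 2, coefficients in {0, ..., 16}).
Multiply as integer polynomials: a · b = 4·x^2 + 20·x + 25. Reducing coefficients mod 17: a · b ≡ 4·x^2 + 3·x + 8. Now divide by f(x) = x^2 + 12 in F_17[x], eliminating the leading term at each step:
  leading term 4·x^2: subtract (4)·f(x) = 4·x^2 + 14, leaving 3·x + 11 (coefficients mod 17)
The degree is now < 2, so this is the remainder. Hence a · b ≡ 3·x + 11 in F_17[x]/(f).

Final answer: a · b ≡ 3·x + 11 (mod f(x))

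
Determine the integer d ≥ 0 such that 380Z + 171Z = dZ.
(380, 171) = (19); d = 19

In the PID Z, (a, b) is generated by gcd(a, b). Compute gcd(380, 171) with the extended Euclidean algorithm, tracking rows (r, s, t) with s·380 + t·171 = r:
  row A: (380, 1, 0)   [1·380 + 0·171 = 380]
  row B: (171, 0, 1)   [0·380 + 1·171 = 171]
  380 = 2·171 + 38   → row C = row A − 2·row B = (38, 1, −2)   [check: 1·380 − 2·171 = 38]
  171 = 4·38 + 19   → row D = row B − 4·row C = (19, −4, 9)   [check: −4·380 + 9·171 = 19]
  38 = 2·19 + 0   → remainder 0, stop. gcd = 19 (last nonzero row D).
So gcd(380, 171) = 19, with Bézout identity −4·380 + 9·171 = 19. Containment (⊇): the Bézout identity exhibits 19 as an element of (380, 171), giving (19) ⊆ (380, 171). Containment (⊆): since 19 | 380 and 19 | 171 (380 = 19·20, 171 = 19·9), every Z-linear combination of 380 and 171 is divisible by 19, so (380, 171) ⊆ (19). Therefore (380, 171) = (19), d = 19.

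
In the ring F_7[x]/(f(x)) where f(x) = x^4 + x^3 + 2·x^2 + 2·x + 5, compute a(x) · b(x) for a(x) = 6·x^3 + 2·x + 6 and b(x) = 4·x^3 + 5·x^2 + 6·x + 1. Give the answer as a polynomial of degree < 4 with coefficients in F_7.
Multiply as integer polynomials: a · b = 24·x^6 + 30·x^5 + 44·x^4 + 40·x^3 + 42·x^2 + 38·x + 6. Reducing coefficients mod 7: a · b ≡ 3·x^6 + 2·x^5 + 2·x^4 + 5·x^3 + 3·x + 6. Now divide by f(x) = x^4 + x^3 + 2·x^2 + 2·x + 5 in F_7[x], eliminating the leading term at each step:
  leading term 3·x^6: subtract (3·x^2)·f(x) = 3·x^6 + 3·x^5 + 6·x^4 + 6·x^3 + x^2, leaving 6·x^5 + 3·x^4 + 6·x^3 + 6·x^2 + 3·x + 6 (coefficients mod 7)
  leading term 6·x^5: subtract (6·x)·f(x) = 6·x^5 + 6·x^4 + 5·x^3 + 5·x^2 + 2·x, leaving 4·x^4 + x^3 + x^2 + x + 6 (coefficients mod 7)
  leading term 4·x^4: subtract (4)·f(x) = 4·x^4 + 4·x^3 + x^2 + x + 6, leaving 4·x^3 (coefficients mod 7)
The degree is now < 4, so this is the remainder. Hence a · b ≡ 4·x^3 in F_7[x]/(f).

Final answer: a · b ≡ 4·x^3 (mod f(x))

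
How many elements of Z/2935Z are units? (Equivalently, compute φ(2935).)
Z/2935Z has φ(2935) = 2344 units

An element a ∈ Z/2935Z is a unit iff gcd(a, 2935) = 1, so the number of units is φ(2935). φ is multiplicative, with φ(p^e) = p^e − p^(e−1). Factorise 2935 = 5 · 587. Then
  φ(2935) = (5 − 1) · (587 − 1) = 4 · 586 = 2344.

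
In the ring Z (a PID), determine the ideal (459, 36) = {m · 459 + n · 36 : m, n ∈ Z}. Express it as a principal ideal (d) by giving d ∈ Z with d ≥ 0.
In the PID Z, (a, b) is generated by gcd(a, b). Compute gcd(459, 36) with the extended Euclidean algorithm, tracking rows (r, s, t) with s·459 + t·36 = r:
  row A: (459, 1, 0)   [1·459 + 0·36 = 459]
  row B: (36, 0, 1)   [0·459 + 1·36 = 36]
  459 = 12·36 + 27   → row C = row A − 12·row B = (27, 1, −12)   [check: 1·459 − 12·36 = 27]
  36 = 1·27 + 9   → row D = row B − 1·row C = (9, −1, 13)   [check: −1·459 + 13·36 = 9]
  27 = 3·9 + 0   → remainder 0, stop. gcd = 9 (last nonzero row D).
So gcd(459, 36) = 9, with Bézout identity −1·459 + 13·36 = 9. Containment (⊇): the Bézout identity exhibits 9 as an element of (459, 36), giving (9) ⊆ (459, 36). Containment (⊆): since 9 | 459 and 9 | 36 (459 = 9·51, 36 = 9·4), every Z-linear combination of 459 and 36 is divisible by 9, so (459, 36) ⊆ (9). Therefore (459, 36) = (9), d = 9.

Final answer: (459, 36) = (9); d = 9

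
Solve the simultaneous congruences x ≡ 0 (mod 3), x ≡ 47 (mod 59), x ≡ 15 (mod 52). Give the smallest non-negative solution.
x ≡ 5475 (mod 9204); the representative in [0, 9204) is 5475

The moduli 3, 59, 52 are pairwise coprime, so by the CRT there is a unique solution mod 3·59·52 = 9204.
Solve by successive substitution. Start with x ≡ 0 (mod 3).
  Combine with x ≡ 47 (mod 59): write x = 3·t and require 3·t ≡ 47 (mod 59). Since 3^(−1) ≡ 20 (mod 59), t ≡ 20·47 ≡ 55 (mod 59). So x ≡ 3·55 = 165 (mod 177).
  Combine with x ≡ 15 (mod 52): write x = 165 + 177·t and require 165 + 177·t ≡ 15 (mod 52), i.e. 177·t ≡ 15 − 165 ≡ 6 (mod 52). Since 177^(−1) ≡ 5 (mod 52) (177 ≡ 21 (mod 52)), t ≡ 5·6 ≡ 30 (mod 52). So x ≡ 165 + 177·30 = 5475 (mod 9204).
Unique solution in [0, 9204): x = 5475.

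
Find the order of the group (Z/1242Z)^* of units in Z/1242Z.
(Z/1242Z)^* consists of the classes a with gcd(a, 1242) = 1, so its order is φ(1242). φ is multiplicative, with φ(p^e) = p^e − p^(e−1). Factorise 1242 = 2 · 3^3 · 23. Then
  φ(1242) = (2 − 1) · (3^3 − 3^2) · (23 − 1) = 1 · 18 · 22 = 396.
Thus |(Z/1242Z)^*| = 396.

Final answer: |(Z/1242Z)^*| = 396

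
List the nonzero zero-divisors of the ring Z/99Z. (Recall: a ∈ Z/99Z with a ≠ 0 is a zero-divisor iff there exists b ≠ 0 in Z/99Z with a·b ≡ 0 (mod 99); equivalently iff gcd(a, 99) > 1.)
nonzero zero-divisors of Z/99Z = {3, 6, 9, 11, 12, 15, 18, 21, 22, 24, 27, 30, 33, 36, 39, 42, 44, 45, 48, 51, 54, 55, 57, 60, 63, 66, 69, 72, 75, 77, 78, 81, 84, 87, 88, 90, 93, 96}

An element a ∈ Z/99Z (with a ≠ 0) is a zero-divisor iff gcd(a, 99) > 1 (because a is a unit precisely when gcd(a, n) = 1, and in Z/nZ every nonzero, non-unit element is a zero-divisor). Scan a = 1, ..., 98 and keep those with gcd(a, 99) > 1:
  gcd(3, 99) = 3, gcd(6, 99) = 3, gcd(9, 99) = 9, gcd(11, 99) = 11, gcd(12, 99) = 3, gcd(15, 99) = 3, gcd(18, 99) = 9, gcd(21, 99) = 3, gcd(22, 99) = 11, gcd(24, 99) = 3, gcd(27, 99) = 9, gcd(30, 99) = 3, gcd(33, 99) = 33, gcd(36, 99) = 9, gcd(39, 99) = 3, gcd(42, 99) = 3, gcd(44, 99) = 11, gcd(45, 99) = 9, gcd(48, 99) = 3, gcd(51, 99) = 3, gcd(54, 99) = 9, gcd(55, 99) = 11, gcd(57, 99) = 3, gcd(60, 99) = 3, gcd(63, 99) = 9, gcd(66, 99) = 33, gcd(69, 99) = 3, gcd(72, 99) = 9, gcd(75, 99) = 3, gcd(77, 99) = 11, gcd(78, 99) = 3, gcd(81, 99) = 9, gcd(84, 99) = 3, gcd(87, 99) = 3, gcd(88, 99) = 11, gcd(90, 99) = 9, gcd(93, 99) = 3, gcd(96, 99) = 3.
All other a ∈ {1, ..., 98} have gcd(a, 99) = 1 and are units. So the nonzero zero-divisors are exactly the 38 values of a appearing in this scan.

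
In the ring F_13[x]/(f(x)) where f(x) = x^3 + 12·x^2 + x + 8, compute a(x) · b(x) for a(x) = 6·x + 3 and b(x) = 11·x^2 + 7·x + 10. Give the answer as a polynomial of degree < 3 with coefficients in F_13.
Multiply as integer polynomials: a · b = 66·x^3 + 75·x^2 + 81·x + 30. Reducing coefficients mod 13: a · b ≡ x^3 + 10·x^2 + 3·x + 4. Now divide by f(x) = x^3 + 12·x^2 + x + 8 in F_13[x], eliminating the leading term at each step:
  leading term x^3: subtract (1)·f(x) = x^3 + 12·x^2 + x + 8, leaving 11·x^2 + 2·x + 9 (coefficients mod 13)
The degree is now < 3, so this is the remainder. Hence a · b ≡ 11·x^2 + 2·x + 9 in F_13[x]/(f).

Final answer: a · b ≡ 11·x^2 + 2·x + 9 (mod f(x))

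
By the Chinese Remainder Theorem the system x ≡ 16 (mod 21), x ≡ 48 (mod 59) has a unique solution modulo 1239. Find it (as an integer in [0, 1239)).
The moduli 21, 59 are pairwise coprime, so by the CRT there is a unique solution mod 21·59 = 1239.
Solve by successive substitution. Start with x ≡ 16 (mod 21).
  Combine with x ≡ 48 (mod 59): write x = 16 + 21·t and require 16 + 21·t ≡ 48 (mod 59), i.e. 21·t ≡ 48 − 16 ≡ 32 (mod 59). Since 21^(−1) ≡ 45 (mod 59), t ≡ 45·32 ≡ 24 (mod 59). So x ≡ 16 + 21·24 = 520 (mod 1239).
Unique solution in [0, 1239): x = 520.

Final answer: x ≡ 520 (mod 1239); the representative in [0, 1239) is 520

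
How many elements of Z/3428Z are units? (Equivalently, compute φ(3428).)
An element a ∈ Z/3428Z is a unit iff gcd(a, 3428) = 1, so the number of units is φ(3428). φ is multiplicative, with φ(p^e) = p^e − p^(e−1). Factorise 3428 = 2^2 · 857. Then
  φ(3428) = (2^2 − 2^1) · (857 − 1) = 2 · 856 = 1712.

Final answer: Z/3428Z has φ(3428) = 1712 units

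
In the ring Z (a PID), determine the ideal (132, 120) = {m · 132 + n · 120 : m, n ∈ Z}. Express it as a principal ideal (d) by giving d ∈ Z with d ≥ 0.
In the PID Z, (a, b) is generated by gcd(a, b). Compute gcd(132, 120) with the extended Euclidean algorithm, tracking rows (r, s, t) with s·132 + t·120 = r:
  row A: (132, 1, 0)   [1·132 + 0·120 = 132]
  row B: (120, 0, 1)   [0·132 + 1·120 = 120]
  132 = 1·120 + 12   → row C = row A − 1·row B = (12, 1, −1)   [check: 1·132 − 1·120 = 12]
  120 = 10·12 + 0   → remainder 0, stop. gcd = 12 (last nonzero row C).
So gcd(132, 120) = 12, with Bézout identity 1·132 − 1·120 = 12. Containment (⊇): the Bézout identity exhibits 12 as an element of (132, 120), giving (12) ⊆ (132, 120). Containment (⊆): since 12 | 132 and 12 | 120 (132 = 12·11, 120 = 12·10), every Z-linear combination of 132 and 120 is divisible by 12, so (132, 120) ⊆ (12). Therefore (132, 120) = (12), d = 12.

Final answer: (132, 120) = (12); d = 12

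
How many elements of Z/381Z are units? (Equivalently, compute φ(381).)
An element a ∈ Z/381Z is a unit iff gcd(a, 381) = 1, so the number of units is φ(381). φ is multiplicative, with φ(p^e) = p^e − p^(e−1). Factorise 381 = 3 · 127. Then
  φ(381) = (3 − 1) · (127 − 1) = 2 · 126 = 252.

Final answer: Z/381Z has φ(381) = 252 units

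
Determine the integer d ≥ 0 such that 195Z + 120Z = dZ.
In the PID Z, (a, b) is generated by gcd(a, b). Compute gcd(195, 120) with the extended Euclidean algorithm, tracking rows (r, s, t) with s·195 + t·120 = r:
  row A: (195, 1, 0)   [1·195 + 0·120 = 195]
  row B: (120, 0, 1)   [0·195 + 1·120 = 120]
  195 = 1·120 + 75   → row C = row A − 1·row B = (75, 1, −1)   [check: 1·195 − 1·120 = 75]
  120 = 1·75 + 45   → row D = row B − 1·row C = (45, −1, 2)   [check: −1·195 + 2·120 = 45]
  75 = 1·45 + 30   → row E = row C − 1·row D = (30, 2, −3)   [check: 2·195 − 3·120 = 30]
  45 = 1·30 + 15   → row F = row D − 1·row E = (15, −3, 5)   [check: −3·195 + 5·120 = 15]
  30 = 2·15 + 0   → remainder 0, stop. gcd = 15 (last nonzero row F).
So gcd(195, 120) = 15, with Bézout identity −3·195 + 5·120 = 15. Containment (⊇): the Bézout identity exhibits 15 as an element of (195, 120), giving (15) ⊆ (195, 120). Containment (⊆): since 15 | 195 and 15 | 120 (195 = 15·13, 120 = 15·8), every Z-linear combination of 195 and 120 is divisible by 15, so (195, 120) ⊆ (15). Therefore (195, 120) = (15), d = 15.

Final answer: (195, 120) = (15); d = 15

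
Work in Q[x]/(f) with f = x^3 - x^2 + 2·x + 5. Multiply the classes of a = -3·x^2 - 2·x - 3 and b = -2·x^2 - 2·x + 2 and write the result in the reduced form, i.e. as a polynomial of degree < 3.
First multiply in Q[x] without reducing: a · b = 6·x^4 + 10·x^3 + 4·x^2 + 2·x - 6. Now divide by f(x) = x^3 - x^2 + 2·x + 5, eliminating the leading term at each step:
  leading term 6·x^4: subtract (6·x)·f(x) = 6·x^4 - 6·x^3 + 12·x^2 + 30·x, leaving 16·x^3 - 8·x^2 - 28·x - 6
  leading term 16·x^3: subtract (16)·f(x) = 16·x^3 - 16·x^2 + 32·x + 80, leaving 8·x^2 - 60·x - 86
The degree is now < 3, so this is the remainder. Hence a · b ≡ 8·x^2 - 60·x - 86 in Q[x]/(f).

Final answer: a · b ≡ 8·x^2 - 60·x - 86 (mod f(x))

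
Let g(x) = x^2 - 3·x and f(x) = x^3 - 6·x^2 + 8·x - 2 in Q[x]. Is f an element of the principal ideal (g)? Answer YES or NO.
NO

In Q[x] the ideal (g) consists of all multiples of g, so f ∈ (g) iff g | f, i.e. iff the remainder of f on division by g is 0. Divide f by g (g is monic, so eliminate the leading term of the running remainder at each step):
  leading term x^3: subtract (x)·g(x) = x^3 - 3·x^2, leaving -3·x^2 + 8·x - 2
  leading term -3·x^2: subtract (-3)·g(x) = -3·x^2 + 9·x, leaving -x - 2
The remainder r(x) = -x - 2 ≠ 0 (and deg r < deg g), so g ∤ f, i.e. f ∉ (g).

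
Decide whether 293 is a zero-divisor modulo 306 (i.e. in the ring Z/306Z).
gcd(293, 306) = 1, so 293 is a unit in Z/306Z (it has a multiplicative inverse). A unit cannot be a zero-divisor: if 293·b ≡ 0 then multiplying both sides by 293^(−1) gives b ≡ 0. So 293 is not a zero-divisor.

Final answer: NO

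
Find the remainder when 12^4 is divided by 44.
12

Use repeated squaring. Binary(4) = 100. Walk through the bits of the exponent 4 left-to-right: at each bit after the leading one, square the running value, then multiply by 12 if the bit is 1 (always reducing mod 44):
  bit 1 = 1 (leading): start with 12.
  bit 2 = 0: square 12^2 = 144 ≡ 12 (mod 44).
  bit 3 = 0: square 12^2 = 144 ≡ 12 (mod 44).
Final value: 12^4 ≡ 12 (mod 44).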